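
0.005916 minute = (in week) 5.869e-07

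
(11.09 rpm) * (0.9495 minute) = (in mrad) 6.616e+04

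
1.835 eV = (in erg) 2.94e-12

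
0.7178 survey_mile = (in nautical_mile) 0.6238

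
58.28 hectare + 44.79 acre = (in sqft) 8.224e+06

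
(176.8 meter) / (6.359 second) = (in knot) 54.04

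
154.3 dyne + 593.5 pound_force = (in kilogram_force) 269.2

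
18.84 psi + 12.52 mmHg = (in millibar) 1316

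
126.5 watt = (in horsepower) 0.1696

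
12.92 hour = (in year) 0.001475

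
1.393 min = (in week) 0.0001382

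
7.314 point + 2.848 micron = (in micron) 2583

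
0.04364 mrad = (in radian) 4.364e-05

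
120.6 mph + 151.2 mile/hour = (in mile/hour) 271.8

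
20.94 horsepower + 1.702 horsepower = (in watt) 1.688e+04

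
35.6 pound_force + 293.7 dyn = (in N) 158.4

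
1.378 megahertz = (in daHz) 1.378e+05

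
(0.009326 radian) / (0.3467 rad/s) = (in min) 0.0004483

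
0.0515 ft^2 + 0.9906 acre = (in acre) 0.9906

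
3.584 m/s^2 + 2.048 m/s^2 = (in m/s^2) 5.632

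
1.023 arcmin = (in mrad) 0.2976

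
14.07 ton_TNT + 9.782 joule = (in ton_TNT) 14.07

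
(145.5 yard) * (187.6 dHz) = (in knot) 4852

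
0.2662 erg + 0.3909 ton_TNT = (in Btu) 1.55e+06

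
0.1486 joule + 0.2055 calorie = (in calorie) 0.241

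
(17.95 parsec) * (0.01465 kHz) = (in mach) 2.383e+16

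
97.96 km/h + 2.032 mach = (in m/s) 719.1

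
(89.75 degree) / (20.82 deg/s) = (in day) 4.989e-05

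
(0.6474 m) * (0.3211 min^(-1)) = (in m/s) 0.003465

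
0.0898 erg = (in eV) 5.605e+10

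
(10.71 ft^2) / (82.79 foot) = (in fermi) 3.943e+13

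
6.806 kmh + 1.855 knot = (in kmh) 10.24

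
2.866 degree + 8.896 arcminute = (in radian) 0.05261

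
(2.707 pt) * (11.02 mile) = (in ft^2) 182.3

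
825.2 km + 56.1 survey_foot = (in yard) 9.025e+05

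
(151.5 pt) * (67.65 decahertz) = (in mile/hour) 80.88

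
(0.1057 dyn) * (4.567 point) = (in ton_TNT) 4.07e-19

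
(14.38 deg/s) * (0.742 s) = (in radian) 0.1862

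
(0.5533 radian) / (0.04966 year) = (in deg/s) 2.024e-05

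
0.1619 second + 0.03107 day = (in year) 8.513e-05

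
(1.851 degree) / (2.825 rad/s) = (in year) 3.626e-10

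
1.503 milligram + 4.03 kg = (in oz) 142.2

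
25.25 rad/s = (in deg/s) 1447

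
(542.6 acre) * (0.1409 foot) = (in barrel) 5.931e+05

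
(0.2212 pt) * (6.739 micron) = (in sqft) 5.66e-09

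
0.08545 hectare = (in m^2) 854.5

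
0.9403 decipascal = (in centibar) 9.403e-05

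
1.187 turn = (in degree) 427.3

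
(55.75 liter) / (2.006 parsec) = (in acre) 2.226e-22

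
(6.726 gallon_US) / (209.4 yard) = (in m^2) 0.000133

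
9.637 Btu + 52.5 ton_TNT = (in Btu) 2.082e+08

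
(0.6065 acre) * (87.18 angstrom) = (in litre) 0.0214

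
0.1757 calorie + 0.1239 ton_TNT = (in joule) 5.184e+08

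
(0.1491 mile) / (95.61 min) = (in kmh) 0.1506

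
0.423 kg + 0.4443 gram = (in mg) 4.234e+05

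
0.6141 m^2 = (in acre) 0.0001517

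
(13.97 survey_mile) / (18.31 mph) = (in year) 8.71e-05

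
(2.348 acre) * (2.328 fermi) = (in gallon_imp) 4.866e-09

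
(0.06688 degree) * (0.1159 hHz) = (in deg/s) 0.7751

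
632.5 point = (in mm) 223.1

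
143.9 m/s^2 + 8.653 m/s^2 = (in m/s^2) 152.6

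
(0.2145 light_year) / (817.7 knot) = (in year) 1.53e+05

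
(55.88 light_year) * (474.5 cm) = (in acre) 6.199e+14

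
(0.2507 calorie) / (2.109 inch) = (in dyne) 1.958e+06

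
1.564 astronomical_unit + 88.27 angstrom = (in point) 6.632e+14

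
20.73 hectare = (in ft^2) 2.231e+06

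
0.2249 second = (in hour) 6.247e-05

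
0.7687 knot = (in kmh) 1.424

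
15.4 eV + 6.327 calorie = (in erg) 2.647e+08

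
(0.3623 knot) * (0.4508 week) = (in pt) 1.44e+08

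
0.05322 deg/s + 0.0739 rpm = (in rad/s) 0.008668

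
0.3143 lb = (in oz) 5.029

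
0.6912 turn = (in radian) 4.343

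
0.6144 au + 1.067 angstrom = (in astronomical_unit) 0.6144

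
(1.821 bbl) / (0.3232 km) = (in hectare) 8.958e-08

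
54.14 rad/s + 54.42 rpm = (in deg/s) 3429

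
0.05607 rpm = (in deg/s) 0.3364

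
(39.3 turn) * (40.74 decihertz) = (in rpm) 9606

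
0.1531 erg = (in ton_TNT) 3.659e-18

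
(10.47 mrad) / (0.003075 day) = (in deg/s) 0.002258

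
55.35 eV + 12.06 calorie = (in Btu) 0.04783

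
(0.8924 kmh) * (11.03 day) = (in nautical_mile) 127.6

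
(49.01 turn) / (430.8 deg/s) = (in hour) 0.01138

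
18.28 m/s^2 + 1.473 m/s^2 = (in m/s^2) 19.75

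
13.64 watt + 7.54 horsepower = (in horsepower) 7.558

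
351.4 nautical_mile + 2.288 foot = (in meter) 6.508e+05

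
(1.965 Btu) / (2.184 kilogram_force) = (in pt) 2.744e+05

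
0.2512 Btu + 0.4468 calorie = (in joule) 266.9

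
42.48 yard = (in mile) 0.02414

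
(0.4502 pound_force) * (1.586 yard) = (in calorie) 0.6941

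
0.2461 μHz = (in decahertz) 2.461e-08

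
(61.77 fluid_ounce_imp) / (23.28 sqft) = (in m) 0.0008115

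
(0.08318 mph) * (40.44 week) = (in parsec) 2.947e-11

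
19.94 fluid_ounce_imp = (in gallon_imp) 0.1246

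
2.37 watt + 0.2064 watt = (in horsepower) 0.003455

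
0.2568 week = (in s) 1.553e+05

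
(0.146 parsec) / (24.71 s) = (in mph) 4.078e+14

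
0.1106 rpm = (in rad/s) 0.01158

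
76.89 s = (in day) 0.0008899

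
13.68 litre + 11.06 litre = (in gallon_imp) 5.442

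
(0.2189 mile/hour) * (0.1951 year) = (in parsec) 1.951e-11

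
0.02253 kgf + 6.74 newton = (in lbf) 1.565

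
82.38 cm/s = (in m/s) 0.8238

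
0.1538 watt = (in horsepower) 0.0002062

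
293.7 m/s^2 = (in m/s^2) 293.7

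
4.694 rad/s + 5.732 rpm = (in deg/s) 303.3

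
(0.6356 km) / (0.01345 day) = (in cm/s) 54.7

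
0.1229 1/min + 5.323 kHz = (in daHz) 532.3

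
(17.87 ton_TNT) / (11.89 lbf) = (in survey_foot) 4.638e+09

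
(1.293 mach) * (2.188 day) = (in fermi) 8.323e+22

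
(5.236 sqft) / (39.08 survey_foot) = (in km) 4.084e-05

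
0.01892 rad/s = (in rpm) 0.1807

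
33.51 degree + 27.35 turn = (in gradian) 1.098e+04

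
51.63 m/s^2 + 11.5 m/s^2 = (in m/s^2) 63.13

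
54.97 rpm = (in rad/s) 5.756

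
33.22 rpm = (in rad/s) 3.479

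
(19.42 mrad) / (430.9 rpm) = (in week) 7.116e-10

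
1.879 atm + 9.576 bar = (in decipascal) 1.148e+07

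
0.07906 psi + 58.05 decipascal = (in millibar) 5.509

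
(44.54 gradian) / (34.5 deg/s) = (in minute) 0.01937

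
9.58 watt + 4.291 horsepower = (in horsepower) 4.304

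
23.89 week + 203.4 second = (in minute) 2.408e+05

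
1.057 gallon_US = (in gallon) 1.057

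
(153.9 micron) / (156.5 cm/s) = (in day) 1.138e-09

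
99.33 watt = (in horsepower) 0.1332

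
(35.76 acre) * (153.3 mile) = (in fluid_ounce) 1.207e+15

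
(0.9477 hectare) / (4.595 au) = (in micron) 0.01379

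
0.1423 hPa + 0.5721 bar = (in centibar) 57.22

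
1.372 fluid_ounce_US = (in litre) 0.04057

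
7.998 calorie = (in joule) 33.46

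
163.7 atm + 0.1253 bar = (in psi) 2408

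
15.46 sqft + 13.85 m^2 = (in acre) 0.003777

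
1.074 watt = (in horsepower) 0.00144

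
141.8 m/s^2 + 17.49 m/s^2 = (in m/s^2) 159.3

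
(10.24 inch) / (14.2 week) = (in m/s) 3.029e-08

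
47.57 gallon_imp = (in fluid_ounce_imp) 7611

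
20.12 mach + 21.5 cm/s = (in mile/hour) 1.533e+04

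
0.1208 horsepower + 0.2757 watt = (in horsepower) 0.1212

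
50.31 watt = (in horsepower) 0.06747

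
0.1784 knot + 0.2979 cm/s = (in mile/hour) 0.212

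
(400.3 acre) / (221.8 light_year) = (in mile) 4.797e-16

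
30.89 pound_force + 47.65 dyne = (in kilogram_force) 14.01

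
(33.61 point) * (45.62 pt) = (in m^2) 0.0001908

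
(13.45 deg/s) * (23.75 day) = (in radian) 4.817e+05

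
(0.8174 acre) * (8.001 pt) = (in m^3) 9.337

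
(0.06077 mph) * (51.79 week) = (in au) 5.688e-06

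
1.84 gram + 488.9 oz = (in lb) 30.56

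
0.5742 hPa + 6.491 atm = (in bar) 6.578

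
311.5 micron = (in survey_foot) 0.001022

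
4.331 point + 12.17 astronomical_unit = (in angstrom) 1.821e+22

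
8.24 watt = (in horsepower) 0.01105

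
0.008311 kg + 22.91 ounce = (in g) 657.8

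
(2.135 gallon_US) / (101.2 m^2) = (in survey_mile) 4.962e-08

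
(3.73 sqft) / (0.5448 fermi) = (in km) 6.361e+11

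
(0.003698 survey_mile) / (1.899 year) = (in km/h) 3.578e-07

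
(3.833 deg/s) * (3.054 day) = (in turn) 2809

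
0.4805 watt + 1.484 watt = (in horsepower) 0.002634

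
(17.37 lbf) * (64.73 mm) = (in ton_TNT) 1.195e-09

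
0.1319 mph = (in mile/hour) 0.1319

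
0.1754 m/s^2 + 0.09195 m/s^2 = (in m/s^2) 0.2673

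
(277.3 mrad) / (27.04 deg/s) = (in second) 0.5876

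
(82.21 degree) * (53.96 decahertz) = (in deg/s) 4.436e+04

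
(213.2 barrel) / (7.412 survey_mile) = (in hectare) 2.842e-07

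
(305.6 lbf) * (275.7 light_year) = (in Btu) 3.361e+18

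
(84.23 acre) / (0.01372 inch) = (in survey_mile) 6.078e+05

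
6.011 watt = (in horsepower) 0.008061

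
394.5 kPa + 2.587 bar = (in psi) 94.74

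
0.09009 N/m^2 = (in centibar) 9.009e-05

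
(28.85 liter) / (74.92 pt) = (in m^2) 1.092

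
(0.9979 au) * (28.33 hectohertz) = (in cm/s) 4.229e+16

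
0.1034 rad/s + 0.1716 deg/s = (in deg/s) 6.096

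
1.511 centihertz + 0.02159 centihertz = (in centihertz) 1.533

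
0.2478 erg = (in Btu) 2.349e-11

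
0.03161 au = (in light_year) 4.998e-07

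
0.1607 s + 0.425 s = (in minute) 0.009762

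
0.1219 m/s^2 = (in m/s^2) 0.1219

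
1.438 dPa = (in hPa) 0.001438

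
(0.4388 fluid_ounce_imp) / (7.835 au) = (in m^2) 1.064e-17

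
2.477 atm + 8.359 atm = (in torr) 8235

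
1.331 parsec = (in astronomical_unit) 2.745e+05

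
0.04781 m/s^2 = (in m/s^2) 0.04781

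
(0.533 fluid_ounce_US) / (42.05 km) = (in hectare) 3.749e-14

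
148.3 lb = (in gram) 6.727e+04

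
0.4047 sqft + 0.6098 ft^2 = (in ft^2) 1.014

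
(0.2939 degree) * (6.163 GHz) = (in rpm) 3.019e+08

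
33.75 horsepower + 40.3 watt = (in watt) 2.521e+04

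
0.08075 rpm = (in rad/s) 0.008456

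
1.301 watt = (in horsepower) 0.001745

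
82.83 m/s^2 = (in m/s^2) 82.83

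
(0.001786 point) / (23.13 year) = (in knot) 1.679e-15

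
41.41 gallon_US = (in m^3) 0.1568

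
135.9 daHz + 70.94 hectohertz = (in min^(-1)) 5.072e+05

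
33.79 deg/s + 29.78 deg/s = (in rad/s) 1.11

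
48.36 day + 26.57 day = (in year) 0.2053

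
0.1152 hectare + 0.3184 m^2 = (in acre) 0.2847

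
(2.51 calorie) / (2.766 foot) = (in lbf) 2.8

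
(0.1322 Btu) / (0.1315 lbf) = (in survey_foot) 782.3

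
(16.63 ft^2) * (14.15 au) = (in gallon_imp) 7.194e+14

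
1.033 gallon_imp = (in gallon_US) 1.241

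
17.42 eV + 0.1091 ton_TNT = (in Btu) 4.327e+05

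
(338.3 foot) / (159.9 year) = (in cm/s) 2.045e-06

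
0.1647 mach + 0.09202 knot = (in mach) 0.1648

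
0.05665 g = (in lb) 0.0001249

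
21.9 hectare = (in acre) 54.12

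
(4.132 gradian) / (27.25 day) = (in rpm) 2.633e-07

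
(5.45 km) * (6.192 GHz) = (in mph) 7.549e+13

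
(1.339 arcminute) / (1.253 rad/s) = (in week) 5.14e-10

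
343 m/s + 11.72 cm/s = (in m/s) 343.1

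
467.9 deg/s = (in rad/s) 8.166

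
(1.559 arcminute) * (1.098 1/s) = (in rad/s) 0.0004979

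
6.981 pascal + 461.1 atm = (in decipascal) 4.672e+08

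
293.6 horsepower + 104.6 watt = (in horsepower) 293.7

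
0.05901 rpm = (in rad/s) 0.00618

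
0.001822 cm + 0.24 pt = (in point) 0.2916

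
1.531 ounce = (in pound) 0.09569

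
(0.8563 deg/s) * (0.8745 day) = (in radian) 1129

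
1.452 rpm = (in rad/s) 0.1521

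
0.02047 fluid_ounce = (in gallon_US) 0.0001599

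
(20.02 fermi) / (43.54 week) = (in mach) 2.233e-24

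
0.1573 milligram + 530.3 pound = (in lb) 530.3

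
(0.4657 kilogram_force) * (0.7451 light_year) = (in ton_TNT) 7.694e+06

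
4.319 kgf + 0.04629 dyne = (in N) 42.35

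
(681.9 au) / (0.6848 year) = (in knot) 9.182e+06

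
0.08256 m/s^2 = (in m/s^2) 0.08256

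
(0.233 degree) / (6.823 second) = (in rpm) 0.005692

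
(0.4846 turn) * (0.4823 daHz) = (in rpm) 140.2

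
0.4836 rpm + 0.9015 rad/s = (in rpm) 9.092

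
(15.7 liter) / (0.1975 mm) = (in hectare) 0.007949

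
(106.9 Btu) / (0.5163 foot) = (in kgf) 7.308e+04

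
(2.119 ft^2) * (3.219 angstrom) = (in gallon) 1.674e-08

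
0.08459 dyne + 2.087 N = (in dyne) 2.087e+05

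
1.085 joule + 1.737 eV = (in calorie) 0.2593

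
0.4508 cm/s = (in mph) 0.01008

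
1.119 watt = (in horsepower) 0.001501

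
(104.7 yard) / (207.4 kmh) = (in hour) 0.0004616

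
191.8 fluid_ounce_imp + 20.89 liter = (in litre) 26.34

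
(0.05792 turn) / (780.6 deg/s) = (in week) 4.417e-08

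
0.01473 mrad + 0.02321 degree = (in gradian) 0.02673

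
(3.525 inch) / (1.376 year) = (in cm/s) 2.063e-07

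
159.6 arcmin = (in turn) 0.007389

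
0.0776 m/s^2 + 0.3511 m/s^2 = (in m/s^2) 0.4287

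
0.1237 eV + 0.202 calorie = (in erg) 8.452e+06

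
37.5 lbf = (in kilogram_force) 17.01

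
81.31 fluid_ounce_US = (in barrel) 0.01512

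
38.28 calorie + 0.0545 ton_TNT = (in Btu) 2.161e+05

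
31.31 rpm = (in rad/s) 3.279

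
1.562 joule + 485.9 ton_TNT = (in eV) 1.269e+31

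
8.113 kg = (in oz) 286.2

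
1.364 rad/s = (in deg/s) 78.15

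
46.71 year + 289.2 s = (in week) 2436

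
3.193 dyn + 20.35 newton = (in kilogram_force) 2.075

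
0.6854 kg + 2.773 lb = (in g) 1943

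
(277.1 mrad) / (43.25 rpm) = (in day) 7.081e-07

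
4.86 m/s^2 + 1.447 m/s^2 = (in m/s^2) 6.307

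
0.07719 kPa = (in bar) 0.0007719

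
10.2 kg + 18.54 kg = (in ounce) 1014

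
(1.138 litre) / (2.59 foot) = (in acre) 3.562e-07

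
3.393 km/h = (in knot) 1.832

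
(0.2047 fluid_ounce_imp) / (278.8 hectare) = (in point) 5.913e-09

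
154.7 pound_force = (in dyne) 6.881e+07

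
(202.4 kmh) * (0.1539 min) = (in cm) 5.192e+04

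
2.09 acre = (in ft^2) 9.104e+04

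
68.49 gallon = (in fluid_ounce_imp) 9125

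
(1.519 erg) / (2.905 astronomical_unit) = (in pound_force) 7.858e-20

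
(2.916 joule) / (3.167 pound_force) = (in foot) 0.6791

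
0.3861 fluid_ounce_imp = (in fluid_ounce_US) 0.3709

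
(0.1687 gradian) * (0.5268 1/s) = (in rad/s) 0.001396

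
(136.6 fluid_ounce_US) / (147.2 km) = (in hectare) 2.744e-12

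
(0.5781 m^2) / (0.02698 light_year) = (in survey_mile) 1.407e-18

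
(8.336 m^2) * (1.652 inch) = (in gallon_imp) 76.94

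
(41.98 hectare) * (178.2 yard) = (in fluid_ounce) 2.313e+12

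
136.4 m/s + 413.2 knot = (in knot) 678.3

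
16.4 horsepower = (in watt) 1.223e+04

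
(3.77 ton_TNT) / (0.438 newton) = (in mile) 2.238e+07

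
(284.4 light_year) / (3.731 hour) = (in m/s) 2.003e+14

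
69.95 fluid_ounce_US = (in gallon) 0.5465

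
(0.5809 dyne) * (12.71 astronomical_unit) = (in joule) 1.105e+07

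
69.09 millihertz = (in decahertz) 0.006909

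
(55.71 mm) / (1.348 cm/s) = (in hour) 0.001148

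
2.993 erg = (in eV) 1.868e+12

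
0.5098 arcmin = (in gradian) 0.009441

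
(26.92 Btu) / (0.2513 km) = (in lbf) 25.41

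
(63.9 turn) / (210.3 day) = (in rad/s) 2.21e-05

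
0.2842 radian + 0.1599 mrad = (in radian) 0.2844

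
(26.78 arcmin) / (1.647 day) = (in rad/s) 5.474e-08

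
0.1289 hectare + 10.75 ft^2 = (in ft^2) 1.389e+04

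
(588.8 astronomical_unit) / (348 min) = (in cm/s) 4.219e+11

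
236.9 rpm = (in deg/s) 1421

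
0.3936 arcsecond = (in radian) 1.908e-06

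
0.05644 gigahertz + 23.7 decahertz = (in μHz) 5.644e+13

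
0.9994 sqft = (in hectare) 9.285e-06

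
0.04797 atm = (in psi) 0.705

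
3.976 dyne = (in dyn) 3.976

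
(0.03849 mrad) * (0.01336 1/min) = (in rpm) 8.184e-08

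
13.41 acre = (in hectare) 5.427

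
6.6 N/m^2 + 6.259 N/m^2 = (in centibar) 0.01286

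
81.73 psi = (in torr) 4227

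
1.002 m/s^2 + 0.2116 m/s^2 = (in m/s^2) 1.214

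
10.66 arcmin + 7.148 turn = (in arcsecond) 9.264e+06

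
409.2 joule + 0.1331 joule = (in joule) 409.3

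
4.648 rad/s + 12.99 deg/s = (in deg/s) 279.3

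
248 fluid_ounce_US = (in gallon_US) 1.938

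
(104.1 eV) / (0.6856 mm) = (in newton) 2.433e-14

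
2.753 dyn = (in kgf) 2.807e-06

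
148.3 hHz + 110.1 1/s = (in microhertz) 1.494e+10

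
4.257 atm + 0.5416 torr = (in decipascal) 4.314e+06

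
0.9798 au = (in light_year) 1.549e-05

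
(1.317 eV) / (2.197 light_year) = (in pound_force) 2.282e-36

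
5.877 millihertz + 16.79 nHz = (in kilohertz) 5.877e-06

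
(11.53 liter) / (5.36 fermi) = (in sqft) 2.315e+13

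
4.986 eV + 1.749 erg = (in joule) 1.749e-07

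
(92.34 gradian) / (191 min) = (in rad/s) 0.0001266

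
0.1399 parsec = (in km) 4.317e+12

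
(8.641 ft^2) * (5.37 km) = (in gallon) 1.139e+06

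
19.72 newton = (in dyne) 1.972e+06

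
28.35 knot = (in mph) 32.62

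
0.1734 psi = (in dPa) 1.196e+04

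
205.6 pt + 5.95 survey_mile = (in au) 6.401e-08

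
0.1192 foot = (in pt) 103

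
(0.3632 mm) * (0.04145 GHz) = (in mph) 3.368e+04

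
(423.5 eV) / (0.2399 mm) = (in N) 2.828e-13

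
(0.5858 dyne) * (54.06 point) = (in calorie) 2.67e-08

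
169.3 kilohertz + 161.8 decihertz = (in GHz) 0.0001693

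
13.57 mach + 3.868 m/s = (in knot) 8989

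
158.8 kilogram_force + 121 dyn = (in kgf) 158.8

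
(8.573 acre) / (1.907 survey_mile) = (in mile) 0.007024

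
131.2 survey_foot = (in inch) 1574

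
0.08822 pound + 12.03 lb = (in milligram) 5.497e+06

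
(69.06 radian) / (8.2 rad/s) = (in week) 1.393e-05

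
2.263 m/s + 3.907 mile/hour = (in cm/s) 401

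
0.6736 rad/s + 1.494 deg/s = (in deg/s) 40.09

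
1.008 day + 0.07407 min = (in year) 0.002762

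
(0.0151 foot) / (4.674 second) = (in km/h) 0.003545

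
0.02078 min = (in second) 1.247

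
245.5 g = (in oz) 8.66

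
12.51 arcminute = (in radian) 0.003639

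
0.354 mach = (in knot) 234.3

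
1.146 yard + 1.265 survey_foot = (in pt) 4063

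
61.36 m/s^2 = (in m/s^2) 61.36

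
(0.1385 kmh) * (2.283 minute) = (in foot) 17.29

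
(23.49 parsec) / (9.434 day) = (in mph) 1.989e+12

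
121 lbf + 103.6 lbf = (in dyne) 9.991e+07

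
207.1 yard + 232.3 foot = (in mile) 0.1617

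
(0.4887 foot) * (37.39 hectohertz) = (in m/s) 556.9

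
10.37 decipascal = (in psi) 0.0001504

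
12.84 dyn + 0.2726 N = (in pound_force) 0.06131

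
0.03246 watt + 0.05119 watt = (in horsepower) 0.0001122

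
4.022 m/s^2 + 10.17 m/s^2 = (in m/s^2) 14.19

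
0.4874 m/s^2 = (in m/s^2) 0.4874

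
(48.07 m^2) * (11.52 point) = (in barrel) 1.229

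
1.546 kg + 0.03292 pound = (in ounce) 55.06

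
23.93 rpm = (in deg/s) 143.6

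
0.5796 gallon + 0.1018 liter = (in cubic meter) 0.002296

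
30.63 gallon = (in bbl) 0.7293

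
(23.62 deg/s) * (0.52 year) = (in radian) 6.76e+06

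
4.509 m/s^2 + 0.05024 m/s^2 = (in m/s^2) 4.559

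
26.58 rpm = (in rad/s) 2.783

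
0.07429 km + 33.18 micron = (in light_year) 7.852e-15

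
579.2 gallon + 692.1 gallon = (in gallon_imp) 1059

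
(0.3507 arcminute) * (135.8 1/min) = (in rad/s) 0.0002309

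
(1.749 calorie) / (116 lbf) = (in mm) 14.18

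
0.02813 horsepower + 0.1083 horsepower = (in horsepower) 0.1364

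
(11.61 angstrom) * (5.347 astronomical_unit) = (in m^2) 928.7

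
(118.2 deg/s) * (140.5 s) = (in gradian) 1.845e+04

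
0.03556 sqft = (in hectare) 3.304e-07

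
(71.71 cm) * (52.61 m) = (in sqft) 406.1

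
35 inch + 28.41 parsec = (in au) 5.86e+06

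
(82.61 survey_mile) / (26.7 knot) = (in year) 0.0003069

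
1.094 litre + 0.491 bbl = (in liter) 79.16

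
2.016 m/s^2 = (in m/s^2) 2.016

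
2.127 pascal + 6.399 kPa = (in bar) 0.06401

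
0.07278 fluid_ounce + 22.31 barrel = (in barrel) 22.31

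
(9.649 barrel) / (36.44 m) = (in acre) 1.04e-05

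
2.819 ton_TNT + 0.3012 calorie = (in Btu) 1.118e+07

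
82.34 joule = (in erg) 8.234e+08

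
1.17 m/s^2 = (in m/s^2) 1.17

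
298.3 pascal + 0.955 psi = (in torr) 51.63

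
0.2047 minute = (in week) 2.031e-05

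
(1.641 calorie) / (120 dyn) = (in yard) 6257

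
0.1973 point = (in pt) 0.1973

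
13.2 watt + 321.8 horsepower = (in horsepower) 321.8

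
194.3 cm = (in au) 1.299e-11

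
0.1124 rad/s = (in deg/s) 6.44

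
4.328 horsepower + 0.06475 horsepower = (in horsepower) 4.393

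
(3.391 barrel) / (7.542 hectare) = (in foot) 2.345e-05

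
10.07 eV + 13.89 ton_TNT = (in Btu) 5.508e+07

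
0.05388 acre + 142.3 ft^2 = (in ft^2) 2489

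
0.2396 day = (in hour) 5.75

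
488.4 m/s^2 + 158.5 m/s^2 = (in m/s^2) 646.9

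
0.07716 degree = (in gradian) 0.08573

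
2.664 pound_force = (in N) 11.85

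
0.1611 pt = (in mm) 0.05683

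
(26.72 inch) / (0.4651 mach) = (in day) 4.96e-08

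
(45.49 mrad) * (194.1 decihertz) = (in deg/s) 50.59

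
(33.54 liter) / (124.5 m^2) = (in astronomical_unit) 1.801e-15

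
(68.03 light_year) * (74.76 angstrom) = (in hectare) 4.812e+05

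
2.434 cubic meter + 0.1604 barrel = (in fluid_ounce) 8.317e+04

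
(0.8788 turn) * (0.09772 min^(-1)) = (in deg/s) 0.5153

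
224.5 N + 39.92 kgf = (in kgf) 62.81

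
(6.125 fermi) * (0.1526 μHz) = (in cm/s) 9.347e-20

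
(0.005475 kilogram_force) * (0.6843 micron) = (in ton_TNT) 8.781e-18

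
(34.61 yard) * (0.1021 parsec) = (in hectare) 9.97e+12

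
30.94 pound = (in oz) 495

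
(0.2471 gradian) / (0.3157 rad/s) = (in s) 0.01229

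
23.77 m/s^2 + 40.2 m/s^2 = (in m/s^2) 63.97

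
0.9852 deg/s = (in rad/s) 0.01719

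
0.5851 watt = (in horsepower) 0.0007846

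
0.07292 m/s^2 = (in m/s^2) 0.07292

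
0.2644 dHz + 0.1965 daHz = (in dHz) 19.91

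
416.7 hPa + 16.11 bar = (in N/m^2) 1.653e+06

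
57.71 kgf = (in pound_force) 127.2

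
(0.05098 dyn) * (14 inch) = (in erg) 1.813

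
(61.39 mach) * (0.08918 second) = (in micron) 1.864e+09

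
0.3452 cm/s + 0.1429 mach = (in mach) 0.1429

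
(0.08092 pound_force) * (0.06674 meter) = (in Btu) 2.277e-05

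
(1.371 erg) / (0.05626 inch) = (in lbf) 2.157e-05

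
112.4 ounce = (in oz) 112.4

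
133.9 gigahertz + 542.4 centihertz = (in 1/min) 8.034e+12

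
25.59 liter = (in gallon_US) 6.76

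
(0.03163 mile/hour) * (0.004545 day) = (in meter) 5.553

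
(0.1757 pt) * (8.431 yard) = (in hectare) 4.778e-08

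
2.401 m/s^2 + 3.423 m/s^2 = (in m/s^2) 5.824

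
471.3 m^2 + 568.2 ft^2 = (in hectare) 0.05241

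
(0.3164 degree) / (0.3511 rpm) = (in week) 2.483e-07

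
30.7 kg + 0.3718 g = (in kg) 30.7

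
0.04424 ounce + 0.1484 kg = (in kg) 0.1497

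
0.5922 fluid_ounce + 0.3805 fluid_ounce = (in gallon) 0.007599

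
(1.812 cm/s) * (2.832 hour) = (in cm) 1.847e+04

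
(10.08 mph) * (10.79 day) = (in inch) 1.654e+08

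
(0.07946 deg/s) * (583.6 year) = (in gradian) 1.625e+09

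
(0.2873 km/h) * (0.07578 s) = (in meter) 0.006048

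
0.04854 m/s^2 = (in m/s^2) 0.04854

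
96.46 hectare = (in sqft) 1.038e+07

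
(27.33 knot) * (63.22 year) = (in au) 0.1874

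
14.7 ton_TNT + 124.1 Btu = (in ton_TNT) 14.7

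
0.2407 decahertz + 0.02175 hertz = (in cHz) 242.9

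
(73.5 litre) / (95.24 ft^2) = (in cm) 0.8307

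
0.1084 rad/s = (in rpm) 1.035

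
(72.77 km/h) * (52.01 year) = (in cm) 3.315e+12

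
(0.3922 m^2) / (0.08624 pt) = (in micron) 1.289e+10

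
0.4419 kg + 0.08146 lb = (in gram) 478.8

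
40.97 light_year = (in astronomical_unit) 2.591e+06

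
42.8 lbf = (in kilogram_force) 19.41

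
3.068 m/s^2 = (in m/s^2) 3.068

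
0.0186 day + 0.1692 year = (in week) 8.825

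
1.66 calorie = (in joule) 6.945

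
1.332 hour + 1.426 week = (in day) 10.04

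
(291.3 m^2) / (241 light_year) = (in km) 1.278e-19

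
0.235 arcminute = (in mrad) 0.06836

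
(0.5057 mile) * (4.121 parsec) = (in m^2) 1.035e+20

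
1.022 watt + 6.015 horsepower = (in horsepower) 6.016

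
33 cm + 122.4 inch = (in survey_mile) 0.002137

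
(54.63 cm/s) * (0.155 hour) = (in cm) 3.048e+04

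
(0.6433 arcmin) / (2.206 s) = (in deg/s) 0.00486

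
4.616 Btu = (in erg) 4.87e+10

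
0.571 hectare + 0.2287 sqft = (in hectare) 0.571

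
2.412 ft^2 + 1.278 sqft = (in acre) 8.471e-05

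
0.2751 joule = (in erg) 2.751e+06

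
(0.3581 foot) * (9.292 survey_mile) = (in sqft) 1.757e+04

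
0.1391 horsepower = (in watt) 103.7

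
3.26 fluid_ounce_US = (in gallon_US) 0.02547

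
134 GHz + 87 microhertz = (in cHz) 1.34e+13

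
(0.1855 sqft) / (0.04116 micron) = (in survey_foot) 1.374e+06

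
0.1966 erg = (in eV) 1.227e+11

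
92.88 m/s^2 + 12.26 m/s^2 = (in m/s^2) 105.1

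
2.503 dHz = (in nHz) 2.503e+08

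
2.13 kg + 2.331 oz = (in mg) 2.196e+06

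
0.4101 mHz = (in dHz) 0.004101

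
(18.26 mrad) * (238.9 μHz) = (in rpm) 4.166e-05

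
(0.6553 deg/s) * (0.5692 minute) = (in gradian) 24.87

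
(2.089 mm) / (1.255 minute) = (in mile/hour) 6.206e-05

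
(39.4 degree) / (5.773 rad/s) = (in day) 1.379e-06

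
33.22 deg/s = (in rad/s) 0.5798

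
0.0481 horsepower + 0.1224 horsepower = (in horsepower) 0.1705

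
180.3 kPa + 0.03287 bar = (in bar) 1.836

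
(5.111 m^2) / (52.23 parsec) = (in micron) 3.171e-12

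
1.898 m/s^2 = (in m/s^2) 1.898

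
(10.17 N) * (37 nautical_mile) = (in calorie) 1.666e+05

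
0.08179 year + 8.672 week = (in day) 90.56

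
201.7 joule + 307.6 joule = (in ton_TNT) 1.217e-07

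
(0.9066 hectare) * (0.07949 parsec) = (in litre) 2.224e+22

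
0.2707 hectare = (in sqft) 2.914e+04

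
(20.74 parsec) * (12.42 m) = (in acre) 1.964e+15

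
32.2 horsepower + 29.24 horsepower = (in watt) 4.582e+04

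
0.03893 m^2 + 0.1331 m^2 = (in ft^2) 1.852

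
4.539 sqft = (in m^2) 0.4217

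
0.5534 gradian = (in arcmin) 29.88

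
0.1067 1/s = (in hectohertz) 0.001067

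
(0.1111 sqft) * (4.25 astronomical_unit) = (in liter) 6.562e+12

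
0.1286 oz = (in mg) 3646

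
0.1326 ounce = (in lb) 0.008287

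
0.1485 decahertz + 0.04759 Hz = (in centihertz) 153.3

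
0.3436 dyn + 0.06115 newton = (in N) 0.06115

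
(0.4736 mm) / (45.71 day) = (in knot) 2.331e-10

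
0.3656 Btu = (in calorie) 92.19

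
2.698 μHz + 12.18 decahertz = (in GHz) 1.218e-07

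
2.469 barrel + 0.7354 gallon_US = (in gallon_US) 104.4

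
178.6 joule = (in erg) 1.786e+09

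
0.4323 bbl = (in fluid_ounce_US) 2324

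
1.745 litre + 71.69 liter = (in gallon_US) 19.4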